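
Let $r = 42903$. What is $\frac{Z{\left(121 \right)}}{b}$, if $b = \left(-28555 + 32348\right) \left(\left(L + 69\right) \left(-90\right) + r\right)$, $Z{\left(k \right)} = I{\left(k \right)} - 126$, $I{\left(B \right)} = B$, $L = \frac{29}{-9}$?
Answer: $- \frac{5}{140276519} \approx -3.5644 \cdot 10^{-8}$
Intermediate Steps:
$L = - \frac{29}{9}$ ($L = 29 \left(- \frac{1}{9}\right) = - \frac{29}{9} \approx -3.2222$)
$Z{\left(k \right)} = -126 + k$ ($Z{\left(k \right)} = k - 126 = -126 + k$)
$b = 140276519$ ($b = \left(-28555 + 32348\right) \left(\left(- \frac{29}{9} + 69\right) \left(-90\right) + 42903\right) = 3793 \left(\frac{592}{9} \left(-90\right) + 42903\right) = 3793 \left(-5920 + 42903\right) = 3793 \cdot 36983 = 140276519$)
$\frac{Z{\left(121 \right)}}{b} = \frac{-126 + 121}{140276519} = \left(-5\right) \frac{1}{140276519} = - \frac{5}{140276519}$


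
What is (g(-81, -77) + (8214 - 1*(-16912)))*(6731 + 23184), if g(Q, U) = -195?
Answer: 745810865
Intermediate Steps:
(g(-81, -77) + (8214 - 1*(-16912)))*(6731 + 23184) = (-195 + (8214 - 1*(-16912)))*(6731 + 23184) = (-195 + (8214 + 16912))*29915 = (-195 + 25126)*29915 = 24931*29915 = 745810865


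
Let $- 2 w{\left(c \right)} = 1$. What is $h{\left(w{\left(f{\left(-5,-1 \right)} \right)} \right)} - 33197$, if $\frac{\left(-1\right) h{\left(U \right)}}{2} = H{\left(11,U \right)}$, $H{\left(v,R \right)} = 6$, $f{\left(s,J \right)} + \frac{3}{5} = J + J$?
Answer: $-33209$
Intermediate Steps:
$f{\left(s,J \right)} = - \frac{3}{5} + 2 J$ ($f{\left(s,J \right)} = - \frac{3}{5} + \left(J + J\right) = - \frac{3}{5} + 2 J$)
$w{\left(c \right)} = - \frac{1}{2}$ ($w{\left(c \right)} = \left(- \frac{1}{2}\right) 1 = - \frac{1}{2}$)
$h{\left(U \right)} = -12$ ($h{\left(U \right)} = \left(-2\right) 6 = -12$)
$h{\left(w{\left(f{\left(-5,-1 \right)} \right)} \right)} - 33197 = -12 - 33197 = -33209$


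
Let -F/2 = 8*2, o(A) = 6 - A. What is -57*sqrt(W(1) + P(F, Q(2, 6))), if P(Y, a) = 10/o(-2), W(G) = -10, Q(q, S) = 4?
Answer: -57*I*sqrt(35)/2 ≈ -168.61*I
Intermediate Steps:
F = -32 (F = -16*2 = -2*16 = -32)
P(Y, a) = 5/4 (P(Y, a) = 10/(6 - 1*(-2)) = 10/(6 + 2) = 10/8 = 10*(1/8) = 5/4)
-57*sqrt(W(1) + P(F, Q(2, 6))) = -57*sqrt(-10 + 5/4) = -57*I*sqrt(35)/2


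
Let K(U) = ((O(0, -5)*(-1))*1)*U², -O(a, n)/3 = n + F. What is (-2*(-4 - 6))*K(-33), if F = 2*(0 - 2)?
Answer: -588060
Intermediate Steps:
F = -4 (F = 2*(-2) = -4)
O(a, n) = 12 - 3*n (O(a, n) = -3*(n - 4) = -3*(-4 + n) = 12 - 3*n)
K(U) = -27*U² (K(U) = (((12 - 3*(-5))*(-1))*1)*U² = (((12 + 15)*(-1))*1)*U² = ((27*(-1))*1)*U² = (-27*1)*U² = -27*U²)
(-2*(-4 - 6))*K(-33) = (-2*(-4 - 6))*(-27*(-33)²) = (-2*(-10))*(-27*1089) = 20*(-29403) = -588060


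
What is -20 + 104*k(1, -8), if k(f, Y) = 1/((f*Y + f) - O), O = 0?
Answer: -244/7 ≈ -34.857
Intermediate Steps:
k(f, Y) = 1/(f + Y*f) (k(f, Y) = 1/((f*Y + f) - 1*0) = 1/((Y*f + f) + 0) = 1/((f + Y*f) + 0) = 1/(f + Y*f))
-20 + 104*k(1, -8) = -20 + 104*(1/(1*(1 - 8))) = -20 + 104*(1/(-7)) = -20 + 104*(1*(-1/7)) = -20 + 104*(-1/7) = -20 - 104/7 = -244/7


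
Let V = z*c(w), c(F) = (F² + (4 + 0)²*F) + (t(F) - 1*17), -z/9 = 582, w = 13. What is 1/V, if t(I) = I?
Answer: -1/1953774 ≈ -5.1183e-7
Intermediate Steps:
z = -5238 (z = -9*582 = -5238)
c(F) = -17 + F² + 17*F (c(F) = (F² + (4 + 0)²*F) + (F - 1*17) = (F² + 4²*F) + (F - 17) = (F² + 16*F) + (-17 + F) = -17 + F² + 17*F)
V = -1953774 (V = -5238*(-17 + 13² + 17*13) = -5238*(-17 + 169 + 221) = -5238*373 = -1953774)
1/V = 1/(-1953774) = -1/1953774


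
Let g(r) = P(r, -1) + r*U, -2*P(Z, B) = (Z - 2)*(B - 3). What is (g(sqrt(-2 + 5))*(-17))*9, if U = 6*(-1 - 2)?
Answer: 612 + 2448*sqrt(3) ≈ 4852.1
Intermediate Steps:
P(Z, B) = -(-3 + B)*(-2 + Z)/2 (P(Z, B) = -(Z - 2)*(B - 3)/2 = -(-2 + Z)*(-3 + B)/2 = -(-3 + B)*(-2 + Z)/2)
U = -18 (U = 6*(-3) = -18)
g(r) = -4 - 16*r (g(r) = (-3 - 1 + 3*r/2 - 1/2*(-1)*r) + r*(-18) = (-3 - 1 + 3*r/2 + r/2) - 18*r = (-4 + 2*r) - 18*r = -4 - 16*r)
(g(sqrt(-2 + 5))*(-17))*9 = ((-4 - 16*sqrt(-2 + 5))*(-17))*9 = ((-4 - 16*sqrt(3))*(-17))*9 = (68 + 272*sqrt(3))*9 = 612 + 2448*sqrt(3)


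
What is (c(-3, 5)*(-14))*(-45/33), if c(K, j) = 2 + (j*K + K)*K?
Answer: 11760/11 ≈ 1069.1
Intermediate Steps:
c(K, j) = 2 + K*(K + K*j) (c(K, j) = 2 + (K*j + K)*K = 2 + (K + K*j)*K = 2 + K*(K + K*j))
(c(-3, 5)*(-14))*(-45/33) = ((2 + (-3)² + 5*(-3)²)*(-14))*(-45/33) = ((2 + 9 + 5*9)*(-14))*(-45*1/33) = ((2 + 9 + 45)*(-14))*(-15/11) = (56*(-14))*(-15/11) = -784*(-15/11) = 11760/11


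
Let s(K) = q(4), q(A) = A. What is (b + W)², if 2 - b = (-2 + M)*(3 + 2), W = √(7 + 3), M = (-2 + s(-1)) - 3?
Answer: (17 + √10)² ≈ 406.52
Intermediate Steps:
s(K) = 4
M = -1 (M = (-2 + 4) - 3 = 2 - 3 = -1)
W = √10 ≈ 3.1623
b = 17 (b = 2 - (-2 - 1)*(3 + 2) = 2 - (-3)*5 = 2 - 1*(-15) = 2 + 15 = 17)
(b + W)² = (17 + √10)²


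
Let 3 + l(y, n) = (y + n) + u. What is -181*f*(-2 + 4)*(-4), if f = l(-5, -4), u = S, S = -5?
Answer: -24616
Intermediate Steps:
u = -5
l(y, n) = -8 + n + y (l(y, n) = -3 + ((y + n) - 5) = -3 + ((n + y) - 5) = -3 + (-5 + n + y) = -8 + n + y)
f = -17 (f = -8 - 4 - 5 = -17)
-181*f*(-2 + 4)*(-4) = -(-3077)*(-2 + 4)*(-4) = -(-3077)*2*(-4) = -(-3077)*(-8) = -181*136 = -24616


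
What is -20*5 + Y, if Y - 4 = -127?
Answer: -223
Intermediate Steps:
Y = -123 (Y = 4 - 127 = -123)
-20*5 + Y = -20*5 - 123 = -100 - 123 = -223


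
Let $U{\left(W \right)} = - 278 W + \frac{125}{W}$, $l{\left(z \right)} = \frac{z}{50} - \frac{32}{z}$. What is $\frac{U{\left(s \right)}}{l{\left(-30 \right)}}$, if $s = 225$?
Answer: $- \frac{2814725}{21} \approx -1.3403 \cdot 10^{5}$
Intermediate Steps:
$l{\left(z \right)} = - \frac{32}{z} + \frac{z}{50}$ ($l{\left(z \right)} = z \frac{1}{50} - \frac{32}{z} = \frac{z}{50} - \frac{32}{z} = - \frac{32}{z} + \frac{z}{50}$)
$\frac{U{\left(s \right)}}{l{\left(-30 \right)}} = \frac{\left(-278\right) 225 + \frac{125}{225}}{- \frac{32}{-30} + \frac{1}{50} \left(-30\right)} = \frac{-62550 + 125 \cdot \frac{1}{225}}{\left(-32\right) \left(- \frac{1}{30}\right) - \frac{3}{5}} = \frac{-62550 + \frac{5}{9}}{\frac{16}{15} - \frac{3}{5}} = - \frac{562945}{9 \cdot \frac{7}{15}} = \left(- \frac{562945}{9}\right) \frac{15}{7} = - \frac{2814725}{21}$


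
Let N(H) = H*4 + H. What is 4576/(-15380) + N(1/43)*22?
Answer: 373758/165335 ≈ 2.2606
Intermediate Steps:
N(H) = 5*H (N(H) = 4*H + H = 5*H)
4576/(-15380) + N(1/43)*22 = 4576/(-15380) + (5/43)*22 = 4576*(-1/15380) + (5*(1/43))*22 = -1144/3845 + (5/43)*22 = -1144/3845 + 110/43 = 373758/165335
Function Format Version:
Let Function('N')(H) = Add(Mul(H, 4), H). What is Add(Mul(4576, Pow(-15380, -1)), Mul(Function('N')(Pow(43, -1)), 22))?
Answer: Rational(373758, 165335) ≈ 2.2606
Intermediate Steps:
Function('N')(H) = Mul(5, H) (Function('N')(H) = Add(Mul(4, H), H) = Mul(5, H))
Add(Mul(4576, Pow(-15380, -1)), Mul(Function('N')(Pow(43, -1)), 22)) = Add(Mul(4576, Pow(-15380, -1)), Mul(Mul(5, Pow(43, -1)), 22)) = Add(Mul(4576, Rational(-1, 15380)), Mul(Mul(5, Rational(1, 43)), 22)) = Add(Rational(-1144, 3845), Mul(Rational(5, 43), 22)) = Add(Rational(-1144, 3845), Rational(110, 43)) = Rational(373758, 165335)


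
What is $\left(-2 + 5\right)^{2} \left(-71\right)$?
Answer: $-639$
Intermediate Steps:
$\left(-2 + 5\right)^{2} \left(-71\right) = 3^{2} \left(-71\right) = 9 \left(-71\right) = -639$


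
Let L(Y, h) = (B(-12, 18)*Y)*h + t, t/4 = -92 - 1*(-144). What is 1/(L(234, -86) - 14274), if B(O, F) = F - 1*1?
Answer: -1/356174 ≈ -2.8076e-6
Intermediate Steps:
B(O, F) = -1 + F (B(O, F) = F - 1 = -1 + F)
t = 208 (t = 4*(-92 - 1*(-144)) = 4*(-92 + 144) = 4*52 = 208)
L(Y, h) = 208 + 17*Y*h (L(Y, h) = ((-1 + 18)*Y)*h + 208 = (17*Y)*h + 208 = 17*Y*h + 208 = 208 + 17*Y*h)
1/(L(234, -86) - 14274) = 1/((208 + 17*234*(-86)) - 14274) = 1/((208 - 342108) - 14274) = 1/(-341900 - 14274) = 1/(-356174) = -1/356174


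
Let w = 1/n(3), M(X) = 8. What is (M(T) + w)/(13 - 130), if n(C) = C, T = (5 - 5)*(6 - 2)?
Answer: -25/351 ≈ -0.071225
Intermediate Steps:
T = 0 (T = 0*4 = 0)
w = ⅓ (w = 1/3 = ⅓ ≈ 0.33333)
(M(T) + w)/(13 - 130) = (8 + ⅓)/(13 - 130) = (25/3)/(-117) = (25/3)*(-1/117) = -25/351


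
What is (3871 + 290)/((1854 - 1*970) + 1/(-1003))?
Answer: 4173483/886651 ≈ 4.7070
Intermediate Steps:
(3871 + 290)/((1854 - 1*970) + 1/(-1003)) = 4161/((1854 - 970) - 1/1003) = 4161/(884 - 1/1003) = 4161/(886651/1003) = 4161*(1003/886651) = 4173483/886651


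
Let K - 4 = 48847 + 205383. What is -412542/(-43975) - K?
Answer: -11179527608/43975 ≈ -2.5422e+5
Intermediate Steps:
K = 254234 (K = 4 + (48847 + 205383) = 4 + 254230 = 254234)
-412542/(-43975) - K = -412542/(-43975) - 1*254234 = -412542*(-1/43975) - 254234 = 412542/43975 - 254234 = -11179527608/43975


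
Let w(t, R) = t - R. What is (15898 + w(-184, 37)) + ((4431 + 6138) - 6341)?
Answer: 19905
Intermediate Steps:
(15898 + w(-184, 37)) + ((4431 + 6138) - 6341) = (15898 + (-184 - 1*37)) + ((4431 + 6138) - 6341) = (15898 + (-184 - 37)) + (10569 - 6341) = (15898 - 221) + 4228 = 15677 + 4228 = 19905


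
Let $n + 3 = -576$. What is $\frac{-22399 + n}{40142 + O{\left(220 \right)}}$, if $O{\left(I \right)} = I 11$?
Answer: $- \frac{11489}{21281} \approx -0.53987$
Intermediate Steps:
$n = -579$ ($n = -3 - 576 = -579$)
$O{\left(I \right)} = 11 I$
$\frac{-22399 + n}{40142 + O{\left(220 \right)}} = \frac{-22399 - 579}{40142 + 11 \cdot 220} = - \frac{22978}{40142 + 2420} = - \frac{22978}{42562} = \left(-22978\right) \frac{1}{42562} = - \frac{11489}{21281}$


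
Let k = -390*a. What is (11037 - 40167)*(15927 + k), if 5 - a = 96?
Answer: -1497777210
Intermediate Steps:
a = -91 (a = 5 - 1*96 = 5 - 96 = -91)
k = 35490 (k = -390*(-91) = 35490)
(11037 - 40167)*(15927 + k) = (11037 - 40167)*(15927 + 35490) = -29130*51417 = -1497777210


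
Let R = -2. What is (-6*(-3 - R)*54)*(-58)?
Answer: -18792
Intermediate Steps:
(-6*(-3 - R)*54)*(-58) = (-6*(-3 - 1*(-2))*54)*(-58) = (-6*(-3 + 2)*54)*(-58) = (-6*(-1)*54)*(-58) = (6*54)*(-58) = 324*(-58) = -18792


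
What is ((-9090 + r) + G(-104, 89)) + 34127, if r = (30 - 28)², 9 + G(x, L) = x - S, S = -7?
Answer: 24935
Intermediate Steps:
G(x, L) = -2 + x (G(x, L) = -9 + (x - 1*(-7)) = -9 + (x + 7) = -9 + (7 + x) = -2 + x)
r = 4 (r = 2² = 4)
((-9090 + r) + G(-104, 89)) + 34127 = ((-9090 + 4) + (-2 - 104)) + 34127 = (-9086 - 106) + 34127 = -9192 + 34127 = 24935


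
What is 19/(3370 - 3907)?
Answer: -19/537 ≈ -0.035382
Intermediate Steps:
19/(3370 - 3907) = 19/(-537) = -1/537*19 = -19/537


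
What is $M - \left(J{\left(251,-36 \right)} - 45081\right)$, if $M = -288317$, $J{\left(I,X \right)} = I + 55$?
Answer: $-243542$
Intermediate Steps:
$J{\left(I,X \right)} = 55 + I$
$M - \left(J{\left(251,-36 \right)} - 45081\right) = -288317 - \left(\left(55 + 251\right) - 45081\right) = -288317 - \left(306 - 45081\right) = -288317 - -44775 = -288317 + 44775 = -243542$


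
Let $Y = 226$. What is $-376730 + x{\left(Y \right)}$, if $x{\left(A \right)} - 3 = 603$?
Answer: $-376124$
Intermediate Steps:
$x{\left(A \right)} = 606$ ($x{\left(A \right)} = 3 + 603 = 606$)
$-376730 + x{\left(Y \right)} = -376730 + 606 = -376124$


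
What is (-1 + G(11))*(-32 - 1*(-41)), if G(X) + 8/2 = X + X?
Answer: 153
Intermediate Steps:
G(X) = -4 + 2*X (G(X) = -4 + (X + X) = -4 + 2*X)
(-1 + G(11))*(-32 - 1*(-41)) = (-1 + (-4 + 2*11))*(-32 - 1*(-41)) = (-1 + (-4 + 22))*(-32 + 41) = (-1 + 18)*9 = 17*9 = 153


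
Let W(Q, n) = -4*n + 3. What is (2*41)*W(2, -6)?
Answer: 2214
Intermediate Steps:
W(Q, n) = 3 - 4*n
(2*41)*W(2, -6) = (2*41)*(3 - 4*(-6)) = 82*(3 + 24) = 82*27 = 2214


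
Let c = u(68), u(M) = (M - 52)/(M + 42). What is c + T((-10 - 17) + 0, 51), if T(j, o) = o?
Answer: 2813/55 ≈ 51.145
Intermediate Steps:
u(M) = (-52 + M)/(42 + M)
c = 8/55 (c = (-52 + 68)/(42 + 68) = 16/110 = (1/110)*16 = 8/55 ≈ 0.14545)
c + T((-10 - 17) + 0, 51) = 8/55 + 51 = 2813/55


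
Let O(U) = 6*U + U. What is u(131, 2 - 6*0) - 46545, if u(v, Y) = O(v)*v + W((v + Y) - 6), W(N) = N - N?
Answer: 73582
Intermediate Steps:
W(N) = 0
O(U) = 7*U
u(v, Y) = 7*v**2 (u(v, Y) = (7*v)*v + 0 = 7*v**2 + 0 = 7*v**2)
u(131, 2 - 6*0) - 46545 = 7*131**2 - 46545 = 7*17161 - 46545 = 120127 - 46545 = 73582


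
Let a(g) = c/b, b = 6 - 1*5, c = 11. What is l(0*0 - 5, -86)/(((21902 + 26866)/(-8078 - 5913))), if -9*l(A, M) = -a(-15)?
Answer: -153901/438912 ≈ -0.35064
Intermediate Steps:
b = 1 (b = 6 - 5 = 1)
a(g) = 11 (a(g) = 11/1 = 11*1 = 11)
l(A, M) = 11/9 (l(A, M) = -(-1)*11/9 = -⅑*(-11) = 11/9)
l(0*0 - 5, -86)/(((21902 + 26866)/(-8078 - 5913))) = 11/(9*(((21902 + 26866)/(-8078 - 5913)))) = 11/(9*((48768/(-13991)))) = 11/(9*((48768*(-1/13991)))) = 11/(9*(-48768/13991)) = (11/9)*(-13991/48768) = -153901/438912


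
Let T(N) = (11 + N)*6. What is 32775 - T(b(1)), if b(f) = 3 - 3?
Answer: 32709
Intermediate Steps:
b(f) = 0
T(N) = 66 + 6*N
32775 - T(b(1)) = 32775 - (66 + 6*0) = 32775 - (66 + 0) = 32775 - 1*66 = 32775 - 66 = 32709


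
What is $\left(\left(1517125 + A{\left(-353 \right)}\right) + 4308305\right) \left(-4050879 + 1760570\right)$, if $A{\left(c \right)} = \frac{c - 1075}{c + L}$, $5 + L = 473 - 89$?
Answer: $- \frac{173444816571684}{13} \approx -1.3342 \cdot 10^{13}$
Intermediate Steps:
$L = 379$ ($L = -5 + \left(473 - 89\right) = -5 + 384 = 379$)
$A{\left(c \right)} = \frac{-1075 + c}{379 + c}$ ($A{\left(c \right)} = \frac{c - 1075}{c + 379} = \frac{-1075 + c}{379 + c}$)
$\left(\left(1517125 + A{\left(-353 \right)}\right) + 4308305\right) \left(-4050879 + 1760570\right) = \left(\left(1517125 + \frac{-1075 - 353}{379 - 353}\right) + 4308305\right) \left(-4050879 + 1760570\right) = \left(\left(1517125 + \frac{1}{26} \left(-1428\right)\right) + 4308305\right) \left(-2290309\right) = \left(\left(1517125 - \frac{714}{13}\right) + 4308305\right) \left(-2290309\right) = \left(\frac{19721911}{13} + 4308305\right) \left(-2290309\right) = \frac{75729876}{13} \left(-2290309\right) = - \frac{173444816571684}{13}$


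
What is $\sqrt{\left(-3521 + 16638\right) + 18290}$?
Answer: $19 \sqrt{87} \approx 177.22$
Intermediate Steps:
$\sqrt{\left(-3521 + 16638\right) + 18290} = \sqrt{13117 + 18290} = \sqrt{31407} = 19 \sqrt{87}$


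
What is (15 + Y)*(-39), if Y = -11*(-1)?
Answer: -1014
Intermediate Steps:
Y = 11
(15 + Y)*(-39) = (15 + 11)*(-39) = 26*(-39) = -1014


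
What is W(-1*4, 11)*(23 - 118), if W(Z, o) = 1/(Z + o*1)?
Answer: -95/7 ≈ -13.571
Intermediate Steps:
W(Z, o) = 1/(Z + o)
W(-1*4, 11)*(23 - 118) = (23 - 118)/(-1*4 + 11) = -95/(-4 + 11) = -95/7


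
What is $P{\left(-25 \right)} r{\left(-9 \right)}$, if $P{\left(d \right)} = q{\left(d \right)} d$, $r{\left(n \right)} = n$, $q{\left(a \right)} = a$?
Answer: $-5625$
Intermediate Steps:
$P{\left(d \right)} = d^{2}$ ($P{\left(d \right)} = d d = d^{2}$)
$P{\left(-25 \right)} r{\left(-9 \right)} = \left(-25\right)^{2} \left(-9\right) = 625 \left(-9\right) = -5625$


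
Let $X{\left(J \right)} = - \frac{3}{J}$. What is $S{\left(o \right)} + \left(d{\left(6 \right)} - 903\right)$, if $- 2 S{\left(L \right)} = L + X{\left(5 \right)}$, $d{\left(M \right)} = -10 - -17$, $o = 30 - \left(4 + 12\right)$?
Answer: $- \frac{9027}{10} \approx -902.7$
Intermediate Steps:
$o = 14$ ($o = 30 - 16 = 14$)
$d{\left(M \right)} = 7$ ($d{\left(M \right)} = -10 + 17 = 7$)
$S{\left(L \right)} = \frac{3}{10} - \frac{L}{2}$ ($S{\left(L \right)} = - \frac{L - \frac{3}{5}}{2} = - \frac{- \frac{3}{5} + L}{2} = \frac{3}{10} - \frac{L}{2}$)
$S{\left(o \right)} + \left(d{\left(6 \right)} - 903\right) = \left(\frac{3}{10} - 7\right) + \left(7 - 903\right) = \left(\frac{3}{10} - 7\right) - 896 = - \frac{67}{10} - 896 = - \frac{9027}{10}$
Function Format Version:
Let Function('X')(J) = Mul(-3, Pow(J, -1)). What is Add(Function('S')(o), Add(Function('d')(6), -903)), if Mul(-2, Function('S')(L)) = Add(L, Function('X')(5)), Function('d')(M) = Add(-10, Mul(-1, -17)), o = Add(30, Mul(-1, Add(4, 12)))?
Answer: Rational(-9027, 10) ≈ -902.70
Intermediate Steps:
o = 14 (o = Add(30, Mul(-1, 16)) = Add(30, -16) = 14)
Function('d')(M) = 7 (Function('d')(M) = Add(-10, 17) = 7)
Function('S')(L) = Add(Rational(3, 10), Mul(Rational(-1, 2), L)) (Function('S')(L) = Mul(Rational(-1, 2), Add(L, Mul(-3, Pow(5, -1)))) = Mul(Rational(-1, 2), Add(L, Mul(-3, Rational(1, 5)))) = Mul(Rational(-1, 2), Add(L, Rational(-3, 5))) = Mul(Rational(-1, 2), Add(Rational(-3, 5), L)) = Add(Rational(3, 10), Mul(Rational(-1, 2), L)))
Add(Function('S')(o), Add(Function('d')(6), -903)) = Add(Add(Rational(3, 10), Mul(Rational(-1, 2), 14)), Add(7, -903)) = Add(Add(Rational(3, 10), -7), -896) = Add(Rational(-67, 10), -896) = Rational(-9027, 10)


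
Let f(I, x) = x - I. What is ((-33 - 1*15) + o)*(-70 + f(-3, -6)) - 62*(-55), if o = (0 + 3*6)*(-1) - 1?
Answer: 8301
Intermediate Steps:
o = -19 (o = (0 + 18)*(-1) - 1 = 18*(-1) - 1 = -18 - 1 = -19)
((-33 - 1*15) + o)*(-70 + f(-3, -6)) - 62*(-55) = ((-33 - 1*15) - 19)*(-70 + (-6 - 1*(-3))) - 62*(-55) = ((-33 - 15) - 19)*(-70 + (-6 + 3)) + 3410 = (-48 - 19)*(-70 - 3) + 3410 = -67*(-73) + 3410 = 4891 + 3410 = 8301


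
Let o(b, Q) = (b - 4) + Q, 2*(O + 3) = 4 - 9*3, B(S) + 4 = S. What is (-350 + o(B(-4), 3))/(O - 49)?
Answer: 718/127 ≈ 5.6535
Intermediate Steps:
B(S) = -4 + S
O = -29/2 (O = -3 + (4 - 9*3)/2 = -3 + (4 - 27)/2 = -3 + (1/2)*(-23) = -3 - 23/2 = -29/2 ≈ -14.500)
o(b, Q) = -4 + Q + b (o(b, Q) = (-4 + b) + Q = -4 + Q + b)
(-350 + o(B(-4), 3))/(O - 49) = (-350 + (-4 + 3 + (-4 - 4)))/(-29/2 - 49) = (-350 + (-4 + 3 - 8))/(-127/2) = (-350 - 9)*(-2/127) = -359*(-2/127) = 718/127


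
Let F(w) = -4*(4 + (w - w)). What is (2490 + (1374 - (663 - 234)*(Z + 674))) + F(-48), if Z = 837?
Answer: -644371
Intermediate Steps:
F(w) = -16 (F(w) = -4*(4 + 0) = -4*4 = -16)
(2490 + (1374 - (663 - 234)*(Z + 674))) + F(-48) = (2490 + (1374 - (663 - 234)*(837 + 674))) - 16 = (2490 + (1374 - 429*1511)) - 16 = (2490 + (1374 - 1*648219)) - 16 = (2490 + (1374 - 648219)) - 16 = (2490 - 646845) - 16 = -644355 - 16 = -644371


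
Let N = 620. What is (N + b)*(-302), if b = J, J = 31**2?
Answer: -477462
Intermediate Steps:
J = 961
b = 961
(N + b)*(-302) = (620 + 961)*(-302) = 1581*(-302) = -477462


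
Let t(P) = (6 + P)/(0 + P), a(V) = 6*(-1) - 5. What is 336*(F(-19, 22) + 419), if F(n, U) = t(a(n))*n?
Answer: 1516704/11 ≈ 1.3788e+5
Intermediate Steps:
a(V) = -11 (a(V) = -6 - 5 = -11)
t(P) = (6 + P)/P
F(n, U) = 5*n/11 (F(n, U) = ((6 - 11)/(-11))*n = (-1/11*(-5))*n = 5*n/11)
336*(F(-19, 22) + 419) = 336*((5/11)*(-19) + 419) = 336*(-95/11 + 419) = 336*(4514/11) = 1516704/11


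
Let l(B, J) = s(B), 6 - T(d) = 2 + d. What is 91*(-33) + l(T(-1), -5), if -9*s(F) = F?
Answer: -27032/9 ≈ -3003.6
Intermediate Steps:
s(F) = -F/9
T(d) = 4 - d (T(d) = 6 - (2 + d) = 6 + (-2 - d) = 4 - d)
l(B, J) = -B/9
91*(-33) + l(T(-1), -5) = 91*(-33) - (4 - 1*(-1))/9 = -3003 - (4 + 1)/9 = -3003 - ⅑*5 = -3003 - 5/9 = -27032/9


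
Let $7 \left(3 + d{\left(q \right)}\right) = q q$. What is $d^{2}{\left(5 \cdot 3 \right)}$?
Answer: $\frac{41616}{49} \approx 849.31$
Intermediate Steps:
$d{\left(q \right)} = -3 + \frac{q^{2}}{7}$ ($d{\left(q \right)} = -3 + \frac{q q}{7} = -3 + \frac{q^{2}}{7}$)
$d^{2}{\left(5 \cdot 3 \right)} = \left(-3 + \frac{\left(5 \cdot 3\right)^{2}}{7}\right)^{2} = \left(-3 + \frac{15^{2}}{7}\right)^{2} = \left(-3 + \frac{1}{7} \cdot 225\right)^{2} = \left(-3 + \frac{225}{7}\right)^{2} = \left(\frac{204}{7}\right)^{2} = \frac{41616}{49}$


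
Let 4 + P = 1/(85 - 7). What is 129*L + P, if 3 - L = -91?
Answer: 945517/78 ≈ 12122.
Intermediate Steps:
L = 94 (L = 3 - 1*(-91) = 3 + 91 = 94)
P = -311/78 (P = -4 + 1/(85 - 7) = -4 + 1/78 = -311/78 ≈ -3.9872)
129*L + P = 129*94 - 311/78 = 12126 - 311/78 = 945517/78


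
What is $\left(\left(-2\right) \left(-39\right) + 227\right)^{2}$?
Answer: $93025$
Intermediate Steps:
$\left(\left(-2\right) \left(-39\right) + 227\right)^{2} = \left(78 + 227\right)^{2} = 305^{2} = 93025$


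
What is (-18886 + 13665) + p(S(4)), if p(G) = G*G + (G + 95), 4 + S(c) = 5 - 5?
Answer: -5114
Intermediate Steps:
S(c) = -4 (S(c) = -4 + (5 - 5) = -4 + 0 = -4)
p(G) = 95 + G + G² (p(G) = G² + (95 + G) = 95 + G + G²)
(-18886 + 13665) + p(S(4)) = (-18886 + 13665) + (95 - 4 + (-4)²) = -5221 + (95 - 4 + 16) = -5221 + 107 = -5114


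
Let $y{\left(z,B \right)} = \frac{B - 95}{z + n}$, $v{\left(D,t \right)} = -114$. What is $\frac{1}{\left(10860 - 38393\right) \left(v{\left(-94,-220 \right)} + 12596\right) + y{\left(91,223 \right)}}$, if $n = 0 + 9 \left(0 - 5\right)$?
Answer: $- \frac{23}{7904338774} \approx -2.9098 \cdot 10^{-9}$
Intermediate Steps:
$n = -45$ ($n = 0 + 9 \left(-5\right) = 0 - 45 = -45$)
$y{\left(z,B \right)} = \frac{-95 + B}{-45 + z}$ ($y{\left(z,B \right)} = \frac{B - 95}{z - 45} = \frac{-95 + B}{-45 + z}$)
$\frac{1}{\left(10860 - 38393\right) \left(v{\left(-94,-220 \right)} + 12596\right) + y{\left(91,223 \right)}} = \frac{1}{\left(10860 - 38393\right) \left(-114 + 12596\right) + \frac{-95 + 223}{-45 + 91}} = \frac{1}{\left(-27533\right) 12482 + \frac{1}{46} \cdot 128} = \frac{1}{-343666906 + \frac{1}{46} \cdot 128} = \frac{1}{-343666906 + \frac{64}{23}} = \frac{1}{- \frac{7904338774}{23}} = - \frac{23}{7904338774}$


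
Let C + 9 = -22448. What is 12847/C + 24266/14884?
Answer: 176863407/167124994 ≈ 1.0583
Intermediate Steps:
C = -22457 (C = -9 - 22448 = -22457)
12847/C + 24266/14884 = 12847/(-22457) + 24266/14884 = 12847*(-1/22457) + 24266*(1/14884) = -12847/22457 + 12133/7442 = 176863407/167124994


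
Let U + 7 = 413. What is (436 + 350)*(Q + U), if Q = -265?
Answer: 110826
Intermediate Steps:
U = 406 (U = -7 + 413 = 406)
(436 + 350)*(Q + U) = (436 + 350)*(-265 + 406) = 786*141 = 110826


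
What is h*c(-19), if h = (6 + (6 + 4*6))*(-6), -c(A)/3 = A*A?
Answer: 233928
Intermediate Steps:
c(A) = -3*A² (c(A) = -3*A*A = -3*A²)
h = -216 (h = (6 + (6 + 24))*(-6) = (6 + 30)*(-6) = 36*(-6) = -216)
h*c(-19) = -(-648)*(-19)² = -(-648)*361 = -216*(-1083) = 233928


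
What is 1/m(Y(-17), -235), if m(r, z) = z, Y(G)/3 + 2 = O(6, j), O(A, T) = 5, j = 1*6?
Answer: -1/235 ≈ -0.0042553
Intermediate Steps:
j = 6
Y(G) = 9 (Y(G) = -6 + 3*5 = -6 + 15 = 9)
1/m(Y(-17), -235) = 1/(-235) = -1/235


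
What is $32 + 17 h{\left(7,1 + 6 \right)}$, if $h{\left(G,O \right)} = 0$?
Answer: $32$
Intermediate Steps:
$32 + 17 h{\left(7,1 + 6 \right)} = 32 + 17 \cdot 0 = 32 + 0 = 32$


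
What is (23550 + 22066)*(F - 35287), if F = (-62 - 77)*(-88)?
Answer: -1051676880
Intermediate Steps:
F = 12232 (F = -139*(-88) = 12232)
(23550 + 22066)*(F - 35287) = (23550 + 22066)*(12232 - 35287) = 45616*(-23055) = -1051676880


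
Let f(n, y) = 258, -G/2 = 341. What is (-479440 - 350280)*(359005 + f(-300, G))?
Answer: -298087696360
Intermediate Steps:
G = -682 (G = -2*341 = -682)
(-479440 - 350280)*(359005 + f(-300, G)) = (-479440 - 350280)*(359005 + 258) = -829720*359263 = -298087696360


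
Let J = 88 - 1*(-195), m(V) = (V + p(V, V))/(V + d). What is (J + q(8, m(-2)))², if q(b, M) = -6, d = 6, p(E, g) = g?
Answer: 76729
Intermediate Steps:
m(V) = 2*V/(6 + V) (m(V) = (V + V)/(V + 6) = (2*V)/(6 + V) = 2*V/(6 + V))
J = 283 (J = 88 + 195 = 283)
(J + q(8, m(-2)))² = (283 - 6)² = 277² = 76729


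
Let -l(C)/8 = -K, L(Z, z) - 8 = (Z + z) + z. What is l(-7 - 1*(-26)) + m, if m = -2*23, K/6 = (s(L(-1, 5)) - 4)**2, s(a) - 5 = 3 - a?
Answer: 8066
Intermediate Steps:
L(Z, z) = 8 + Z + 2*z (L(Z, z) = 8 + ((Z + z) + z) = 8 + (Z + 2*z) = 8 + Z + 2*z)
s(a) = 8 - a (s(a) = 5 + (3 - a) = 8 - a)
K = 1014 (K = 6*((8 - (8 - 1 + 2*5)) - 4)**2 = 6*((8 - (8 - 1 + 10)) - 4)**2 = 6*((8 - 1*17) - 4)**2 = 6*((8 - 17) - 4)**2 = 6*(-9 - 4)**2 = 6*(-13)**2 = 6*169 = 1014)
l(C) = 8112 (l(C) = -(-8)*1014 = -8*(-1014) = 8112)
m = -46
l(-7 - 1*(-26)) + m = 8112 - 46 = 8066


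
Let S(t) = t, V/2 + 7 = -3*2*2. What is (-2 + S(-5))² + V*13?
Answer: -445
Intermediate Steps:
V = -38 (V = -14 + 2*(-3*2*2) = -14 + 2*(-6*2) = -14 + 2*(-12) = -14 - 24 = -38)
(-2 + S(-5))² + V*13 = (-2 - 5)² - 38*13 = (-7)² - 494 = 49 - 494 = -445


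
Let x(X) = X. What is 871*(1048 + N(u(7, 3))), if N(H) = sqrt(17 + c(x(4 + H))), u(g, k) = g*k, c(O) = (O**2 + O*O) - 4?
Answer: 912808 + 871*sqrt(1263) ≈ 9.4376e+5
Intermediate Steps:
c(O) = -4 + 2*O**2 (c(O) = (O**2 + O**2) - 4 = 2*O**2 - 4 = -4 + 2*O**2)
N(H) = sqrt(13 + 2*(4 + H)**2) (N(H) = sqrt(17 + (-4 + 2*(4 + H)**2)) = sqrt(13 + 2*(4 + H)**2))
871*(1048 + N(u(7, 3))) = 871*(1048 + sqrt(13 + 2*(4 + 7*3)**2)) = 871*(1048 + sqrt(13 + 2*(4 + 21)**2)) = 871*(1048 + sqrt(13 + 2*25**2)) = 871*(1048 + sqrt(13 + 2*625)) = 871*(1048 + sqrt(13 + 1250)) = 871*(1048 + sqrt(1263)) = 912808 + 871*sqrt(1263)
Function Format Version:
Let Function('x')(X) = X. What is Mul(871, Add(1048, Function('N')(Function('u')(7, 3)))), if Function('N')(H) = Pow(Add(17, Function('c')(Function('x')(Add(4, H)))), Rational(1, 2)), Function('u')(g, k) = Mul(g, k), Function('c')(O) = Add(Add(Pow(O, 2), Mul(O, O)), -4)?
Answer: Add(912808, Mul(871, Pow(1263, Rational(1, 2)))) ≈ 9.4376e+5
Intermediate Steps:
Function('c')(O) = Add(-4, Mul(2, Pow(O, 2))) (Function('c')(O) = Add(Add(Pow(O, 2), Pow(O, 2)), -4) = Add(Mul(2, Pow(O, 2)), -4) = Add(-4, Mul(2, Pow(O, 2))))
Function('N')(H) = Pow(Add(13, Mul(2, Pow(Add(4, H), 2))), Rational(1, 2)) (Function('N')(H) = Pow(Add(17, Add(-4, Mul(2, Pow(Add(4, H), 2)))), Rational(1, 2)) = Pow(Add(13, Mul(2, Pow(Add(4, H), 2))), Rational(1, 2)))
Mul(871, Add(1048, Function('N')(Function('u')(7, 3)))) = Mul(871, Add(1048, Pow(Add(13, Mul(2, Pow(Add(4, Mul(7, 3)), 2))), Rational(1, 2)))) = Mul(871, Add(1048, Pow(Add(13, Mul(2, Pow(Add(4, 21), 2))), Rational(1, 2)))) = Mul(871, Add(1048, Pow(Add(13, Mul(2, Pow(25, 2))), Rational(1, 2)))) = Mul(871, Add(1048, Pow(Add(13, Mul(2, 625)), Rational(1, 2)))) = Mul(871, Add(1048, Pow(Add(13, 1250), Rational(1, 2)))) = Mul(871, Add(1048, Pow(1263, Rational(1, 2)))) = Add(912808, Mul(871, Pow(1263, Rational(1, 2))))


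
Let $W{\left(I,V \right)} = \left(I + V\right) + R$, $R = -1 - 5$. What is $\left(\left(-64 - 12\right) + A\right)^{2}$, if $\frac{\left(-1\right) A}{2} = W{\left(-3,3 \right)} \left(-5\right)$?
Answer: $18496$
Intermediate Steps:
$R = -6$
$W{\left(I,V \right)} = -6 + I + V$ ($W{\left(I,V \right)} = \left(I + V\right) - 6 = -6 + I + V$)
$A = -60$ ($A = - 2 \left(-6 - 3 + 3\right) \left(-5\right) = - 2 \left(\left(-6\right) \left(-5\right)\right) = \left(-2\right) 30 = -60$)
$\left(\left(-64 - 12\right) + A\right)^{2} = \left(\left(-64 - 12\right) - 60\right)^{2} = \left(-76 - 60\right)^{2} = \left(-136\right)^{2} = 18496$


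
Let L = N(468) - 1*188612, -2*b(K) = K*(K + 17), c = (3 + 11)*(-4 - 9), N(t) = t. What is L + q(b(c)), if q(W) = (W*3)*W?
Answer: 676162531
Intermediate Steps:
c = -182 (c = 14*(-13) = -182)
b(K) = -K*(17 + K)/2 (b(K) = -K*(K + 17)/2 = -K*(17 + K)/2)
L = -188144 (L = 468 - 1*188612 = 468 - 188612 = -188144)
q(W) = 3*W**2 (q(W) = (3*W)*W = 3*W**2)
L + q(b(c)) = -188144 + 3*(-1/2*(-182)*(17 - 182))**2 = -188144 + 3*(-1/2*(-182)*(-165))**2 = -188144 + 3*(-15015)**2 = -188144 + 3*225450225 = -188144 + 676350675 = 676162531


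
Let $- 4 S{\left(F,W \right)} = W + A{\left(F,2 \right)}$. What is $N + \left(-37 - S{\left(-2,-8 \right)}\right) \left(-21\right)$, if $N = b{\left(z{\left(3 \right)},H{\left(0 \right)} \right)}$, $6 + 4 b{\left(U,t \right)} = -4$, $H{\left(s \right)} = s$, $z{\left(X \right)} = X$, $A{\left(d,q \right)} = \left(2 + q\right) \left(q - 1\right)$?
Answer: $\frac{1591}{2} \approx 795.5$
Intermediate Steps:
$A{\left(d,q \right)} = \left(-1 + q\right) \left(2 + q\right)$ ($A{\left(d,q \right)} = \left(2 + q\right) \left(-1 + q\right) = \left(-1 + q\right) \left(2 + q\right)$)
$S{\left(F,W \right)} = -1 - \frac{W}{4}$ ($S{\left(F,W \right)} = - \frac{W + \left(-2 + 2 + 2^{2}\right)}{4} = - \frac{W + \left(-2 + 2 + 4\right)}{4} = - \frac{W + 4}{4} = - \frac{4 + W}{4} = -1 - \frac{W}{4}$)
$b{\left(U,t \right)} = - \frac{5}{2}$ ($b{\left(U,t \right)} = - \frac{3}{2} + \frac{1}{4} \left(-4\right) = - \frac{3}{2} - 1 = - \frac{5}{2}$)
$N = - \frac{5}{2} \approx -2.5$
$N + \left(-37 - S{\left(-2,-8 \right)}\right) \left(-21\right) = - \frac{5}{2} + \left(-37 - \left(-1 - -2\right)\right) \left(-21\right) = - \frac{5}{2} + \left(-37 - \left(-1 + 2\right)\right) \left(-21\right) = - \frac{5}{2} + \left(-37 - 1\right) \left(-21\right) = - \frac{5}{2} - -798 = - \frac{5}{2} + 798 = \frac{1591}{2}$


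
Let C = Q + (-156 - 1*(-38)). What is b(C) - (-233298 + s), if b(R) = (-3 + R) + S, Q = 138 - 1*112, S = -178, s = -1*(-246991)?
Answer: -13966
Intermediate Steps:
s = 246991
Q = 26 (Q = 138 - 112 = 26)
C = -92 (C = 26 + (-156 - 1*(-38)) = 26 + (-156 + 38) = 26 - 118 = -92)
b(R) = -181 + R (b(R) = (-3 + R) - 178 = -181 + R)
b(C) - (-233298 + s) = (-181 - 92) - (-233298 + 246991) = -273 - 1*13693 = -273 - 13693 = -13966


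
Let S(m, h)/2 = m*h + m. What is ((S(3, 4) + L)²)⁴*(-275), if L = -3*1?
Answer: -77668122532275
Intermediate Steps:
S(m, h) = 2*m + 2*h*m (S(m, h) = 2*(m*h + m) = 2*(h*m + m) = 2*(m + h*m) = 2*m + 2*h*m)
L = -3
((S(3, 4) + L)²)⁴*(-275) = ((2*3*(1 + 4) - 3)²)⁴*(-275) = ((2*3*5 - 3)²)⁴*(-275) = ((30 - 3)²)⁴*(-275) = (27²)⁴*(-275) = 729⁴*(-275) = 282429536481*(-275) = -77668122532275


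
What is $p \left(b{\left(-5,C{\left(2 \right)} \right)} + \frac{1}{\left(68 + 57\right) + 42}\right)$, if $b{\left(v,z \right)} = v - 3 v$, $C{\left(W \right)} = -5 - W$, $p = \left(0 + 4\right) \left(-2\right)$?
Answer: $- \frac{13368}{167} \approx -80.048$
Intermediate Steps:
$p = -8$ ($p = 4 \left(-2\right) = -8$)
$b{\left(v,z \right)} = - 2 v$
$p \left(b{\left(-5,C{\left(2 \right)} \right)} + \frac{1}{\left(68 + 57\right) + 42}\right) = - 8 \left(\left(-2\right) \left(-5\right) + \frac{1}{\left(68 + 57\right) + 42}\right) = - 8 \left(10 + \frac{1}{125 + 42}\right) = - 8 \left(10 + \frac{1}{167}\right) = \left(-8\right) \frac{1671}{167} = - \frac{13368}{167}$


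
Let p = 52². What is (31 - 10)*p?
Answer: 56784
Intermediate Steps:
p = 2704
(31 - 10)*p = (31 - 10)*2704 = 21*2704 = 56784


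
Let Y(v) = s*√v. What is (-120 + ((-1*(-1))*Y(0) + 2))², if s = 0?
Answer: 13924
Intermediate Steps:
Y(v) = 0 (Y(v) = 0*√v = 0)
(-120 + ((-1*(-1))*Y(0) + 2))² = (-120 + (-1*(-1)*0 + 2))² = (-120 + (1*0 + 2))² = (-120 + (0 + 2))² = (-120 + 2)² = (-118)² = 13924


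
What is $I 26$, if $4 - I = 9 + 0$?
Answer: $-130$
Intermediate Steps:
$I = -5$ ($I = 4 - \left(9 + 0\right) = 4 - 9 = -5$)
$I 26 = \left(-5\right) 26 = -130$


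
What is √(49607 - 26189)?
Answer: 3*√2602 ≈ 153.03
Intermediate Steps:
√(49607 - 26189) = √23418 = 3*√2602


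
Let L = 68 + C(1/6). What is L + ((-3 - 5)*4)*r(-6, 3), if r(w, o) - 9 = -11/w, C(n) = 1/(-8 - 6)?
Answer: -11707/42 ≈ -278.74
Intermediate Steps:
C(n) = -1/14 (C(n) = 1/(-14) = -1/14)
L = 951/14 (L = 68 - 1/14 = 951/14 ≈ 67.929)
r(w, o) = 9 - 11/w
L + ((-3 - 5)*4)*r(-6, 3) = 951/14 + ((-3 - 5)*4)*(9 - 11/(-6)) = 951/14 + (-8*4)*(9 - 11*(-⅙)) = 951/14 - 32*(9 + 11/6) = 951/14 - 32*65/6 = 951/14 - 1040/3 = -11707/42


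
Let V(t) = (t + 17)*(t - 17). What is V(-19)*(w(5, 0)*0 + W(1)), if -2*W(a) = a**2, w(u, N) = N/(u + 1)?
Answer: -36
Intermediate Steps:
V(t) = (-17 + t)*(17 + t) (V(t) = (17 + t)*(-17 + t) = (-17 + t)*(17 + t))
w(u, N) = N/(1 + u)
W(a) = -a**2/2
V(-19)*(w(5, 0)*0 + W(1)) = (-289 + (-19)**2)*((0/(1 + 5))*0 - 1/2*1**2) = (-289 + 361)*((0/6)*0 - 1/2*1) = 72*((0*(1/6))*0 - 1/2) = 72*(0*0 - 1/2) = 72*(0 - 1/2) = 72*(-1/2) = -36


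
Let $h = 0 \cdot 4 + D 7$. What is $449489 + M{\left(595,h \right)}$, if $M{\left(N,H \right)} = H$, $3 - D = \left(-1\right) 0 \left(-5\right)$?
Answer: $449510$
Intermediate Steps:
$D = 3$ ($D = 3 - \left(-1\right) 0 \left(-5\right) = 3 - 0 \left(-5\right) = 3 - 0 = 3 + 0 = 3$)
$h = 21$ ($h = 0 \cdot 4 + 3 \cdot 7 = 0 + 21 = 21$)
$449489 + M{\left(595,h \right)} = 449489 + 21 = 449510$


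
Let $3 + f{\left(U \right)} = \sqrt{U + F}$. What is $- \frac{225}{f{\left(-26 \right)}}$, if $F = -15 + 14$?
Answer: $\frac{75}{4} + \frac{75 i \sqrt{3}}{4} \approx 18.75 + 32.476 i$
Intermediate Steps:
$F = -1$
$f{\left(U \right)} = -3 + \sqrt{-1 + U}$ ($f{\left(U \right)} = -3 + \sqrt{U - 1} = -3 + \sqrt{-1 + U}$)
$- \frac{225}{f{\left(-26 \right)}} = - \frac{225}{-3 + \sqrt{-1 - 26}} = - \frac{225}{-3 + \sqrt{-27}} = - \frac{225}{-3 + 3 i \sqrt{3}}$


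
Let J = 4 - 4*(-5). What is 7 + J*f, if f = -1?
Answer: -17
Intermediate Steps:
J = 24 (J = 4 + 20 = 24)
7 + J*f = 7 + 24*(-1) = 7 - 24 = -17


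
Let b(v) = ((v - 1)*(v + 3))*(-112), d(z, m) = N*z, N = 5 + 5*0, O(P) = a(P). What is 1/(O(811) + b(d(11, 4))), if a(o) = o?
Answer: -1/349973 ≈ -2.8574e-6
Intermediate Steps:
O(P) = P
N = 5 (N = 5 + 0 = 5)
d(z, m) = 5*z
b(v) = -112*(-1 + v)*(3 + v) (b(v) = ((-1 + v)*(3 + v))*(-112) = -112*(-1 + v)*(3 + v))
1/(O(811) + b(d(11, 4))) = 1/(811 + (336 - 1120*11 - 112*(5*11)²)) = 1/(811 + (336 - 224*55 - 112*55²)) = 1/(811 + (336 - 12320 - 112*3025)) = 1/(811 + (336 - 12320 - 338800)) = 1/(811 - 350784) = 1/(-349973) = -1/349973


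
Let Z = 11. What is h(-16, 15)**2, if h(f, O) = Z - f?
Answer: 729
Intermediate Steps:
h(f, O) = 11 - f
h(-16, 15)**2 = (11 - 1*(-16))**2 = (11 + 16)**2 = 27**2 = 729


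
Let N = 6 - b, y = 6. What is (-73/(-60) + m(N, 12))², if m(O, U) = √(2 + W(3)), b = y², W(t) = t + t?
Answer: 34129/3600 + 73*√2/15 ≈ 16.363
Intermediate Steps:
W(t) = 2*t
b = 36 (b = 6² = 36)
N = -30 (N = 6 - 1*36 = 6 - 36 = -30)
m(O, U) = 2*√2 (m(O, U) = √(2 + 2*3) = √(2 + 6) = √8 = 2*√2)
(-73/(-60) + m(N, 12))² = (-73/(-60) + 2*√2)² = (-73*(-1/60) + 2*√2)² = (73/60 + 2*√2)²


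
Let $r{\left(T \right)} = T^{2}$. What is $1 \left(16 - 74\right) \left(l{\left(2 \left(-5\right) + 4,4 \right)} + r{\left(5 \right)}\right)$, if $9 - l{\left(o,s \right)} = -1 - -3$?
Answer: $-1856$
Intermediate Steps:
$l{\left(o,s \right)} = 7$ ($l{\left(o,s \right)} = 9 - \left(-1 - -3\right) = 9 - \left(-1 + 3\right) = 9 - 2 = 7$)
$1 \left(16 - 74\right) \left(l{\left(2 \left(-5\right) + 4,4 \right)} + r{\left(5 \right)}\right) = 1 \left(16 - 74\right) \left(7 + 5^{2}\right) = 1 \left(- 58 \left(7 + 25\right)\right) = 1 \left(\left(-58\right) 32\right) = 1 \left(-1856\right) = -1856$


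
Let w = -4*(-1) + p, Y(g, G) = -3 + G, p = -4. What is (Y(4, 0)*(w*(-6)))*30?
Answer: 0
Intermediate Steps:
w = 0 (w = -4*(-1) - 4 = 4 - 4 = 0)
(Y(4, 0)*(w*(-6)))*30 = ((-3 + 0)*(0*(-6)))*30 = -3*0*30 = 0*30 = 0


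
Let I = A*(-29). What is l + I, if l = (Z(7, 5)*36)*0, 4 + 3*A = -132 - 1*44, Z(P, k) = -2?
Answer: 1740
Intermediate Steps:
A = -60 (A = -4/3 + (-132 - 1*44)/3 = -4/3 + (-132 - 44)/3 = -4/3 + (⅓)*(-176) = -4/3 - 176/3 = -60)
l = 0 (l = -2*36*0 = -72*0 = 0)
I = 1740 (I = -60*(-29) = 1740)
l + I = 0 + 1740 = 1740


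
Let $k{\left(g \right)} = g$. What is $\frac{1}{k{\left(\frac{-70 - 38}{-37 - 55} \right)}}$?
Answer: $\frac{23}{27} \approx 0.85185$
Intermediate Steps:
$\frac{1}{k{\left(\frac{-70 - 38}{-37 - 55} \right)}} = \frac{1}{\left(-70 - 38\right) \frac{1}{-37 - 55}} = \frac{1}{\left(-108\right) \frac{1}{-92}} = \frac{1}{\left(-108\right) \left(- \frac{1}{92}\right)} = \frac{1}{\frac{27}{23}} = \frac{23}{27}$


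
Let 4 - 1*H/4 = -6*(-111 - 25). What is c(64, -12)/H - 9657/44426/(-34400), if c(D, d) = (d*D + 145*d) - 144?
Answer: 253310127171/310235643200 ≈ 0.81651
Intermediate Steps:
c(D, d) = -144 + 145*d + D*d (c(D, d) = (D*d + 145*d) - 144 = (145*d + D*d) - 144 = -144 + 145*d + D*d)
H = -3248 (H = 16 - (-24)*(-111 - 25) = 16 - (-24)*(-136) = 16 - 4*816 = 16 - 3264 = -3248)
c(64, -12)/H - 9657/44426/(-34400) = (-144 + 145*(-12) + 64*(-12))/(-3248) - 9657/44426/(-34400) = (-144 - 1740 - 768)*(-1/3248) - 9657*1/44426*(-1/34400) = -2652*(-1/3248) - 9657/44426*(-1/34400) = 663/812 + 9657/1528254400 = 253310127171/310235643200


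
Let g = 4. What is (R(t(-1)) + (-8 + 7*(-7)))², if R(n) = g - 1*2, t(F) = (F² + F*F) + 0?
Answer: 3025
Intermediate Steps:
t(F) = 2*F² (t(F) = (F² + F²) + 0 = 2*F² + 0 = 2*F²)
R(n) = 2 (R(n) = 4 - 1*2 = 4 - 2 = 2)
(R(t(-1)) + (-8 + 7*(-7)))² = (2 + (-8 + 7*(-7)))² = (2 + (-8 - 49))² = (2 - 57)² = (-55)² = 3025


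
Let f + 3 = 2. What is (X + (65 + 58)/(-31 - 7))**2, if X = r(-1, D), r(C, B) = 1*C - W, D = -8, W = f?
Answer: 15129/1444 ≈ 10.477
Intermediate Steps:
f = -1 (f = -3 + 2 = -1)
W = -1
r(C, B) = 1 + C (r(C, B) = 1*C - 1*(-1) = C + 1 = 1 + C)
X = 0 (X = 1 - 1 = 0)
(X + (65 + 58)/(-31 - 7))**2 = (0 + (65 + 58)/(-31 - 7))**2 = (0 + 123/(-38))**2 = (0 + 123*(-1/38))**2 = (0 - 123/38)**2 = (-123/38)**2 = 15129/1444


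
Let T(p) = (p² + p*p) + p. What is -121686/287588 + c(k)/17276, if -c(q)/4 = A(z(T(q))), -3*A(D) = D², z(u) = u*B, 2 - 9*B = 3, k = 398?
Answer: 2066919654836479/21559178214 ≈ 95872.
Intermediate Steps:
B = -⅑ (B = 2/9 - ⅑*3 = 2/9 - ⅓ = -⅑ ≈ -0.11111)
T(p) = p + 2*p² (T(p) = (p² + p²) + p = 2*p² + p = p + 2*p²)
z(u) = -u/9 (z(u) = u*(-⅑) = -u/9)
A(D) = -D²/3
c(q) = 4*q²*(1 + 2*q)²/243 (c(q) = -(-4)*(-q*(1 + 2*q)/9)²/3 = -(-4)*q²*(1 + 2*q)²/81/3 = -(-4)*q²*(1 + 2*q)²/243 = 4*q²*(1 + 2*q)²/243)
-121686/287588 + c(k)/17276 = -121686/287588 + ((4/243)*398²*(1 + 2*398)²)/17276 = -121686*1/287588 + ((4/243)*158404*(1 + 796)²)*(1/17276) = -60843/143794 + ((4/243)*158404*797²)*(1/17276) = -60843/143794 + ((4/243)*158404*635209)*(1/17276) = -60843/143794 + (402478585744/243)*(1/17276) = -60843/143794 + 100619646436/1049517 = 2066919654836479/21559178214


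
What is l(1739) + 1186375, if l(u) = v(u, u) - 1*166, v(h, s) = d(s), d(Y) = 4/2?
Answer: 1186211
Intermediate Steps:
d(Y) = 2 (d(Y) = 4*(½) = 2)
v(h, s) = 2
l(u) = -164 (l(u) = 2 - 1*166 = 2 - 166 = -164)
l(1739) + 1186375 = -164 + 1186375 = 1186211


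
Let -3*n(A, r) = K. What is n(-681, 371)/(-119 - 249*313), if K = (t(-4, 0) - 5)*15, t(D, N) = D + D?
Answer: -65/78056 ≈ -0.00083274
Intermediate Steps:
t(D, N) = 2*D
K = -195 (K = (2*(-4) - 5)*15 = (-8 - 5)*15 = -13*15 = -195)
n(A, r) = 65 (n(A, r) = -⅓*(-195) = 65)
n(-681, 371)/(-119 - 249*313) = 65/(-119 - 249*313) = 65/(-119 - 77937) = 65/(-78056) = 65*(-1/78056) = -65/78056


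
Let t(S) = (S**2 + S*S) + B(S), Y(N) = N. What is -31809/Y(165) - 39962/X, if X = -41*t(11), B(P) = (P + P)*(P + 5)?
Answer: -11637616/60885 ≈ -191.14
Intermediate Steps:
B(P) = 2*P*(5 + P) (B(P) = (2*P)*(5 + P) = 2*P*(5 + P))
t(S) = 2*S**2 + 2*S*(5 + S) (t(S) = (S**2 + S*S) + 2*S*(5 + S) = (S**2 + S**2) + 2*S*(5 + S) = 2*S**2 + 2*S*(5 + S))
X = -24354 (X = -82*11*(5 + 2*11) = -82*11*(5 + 22) = -82*11*27 = -41*594 = -24354)
-31809/Y(165) - 39962/X = -31809/165 - 39962/(-24354) = -31809*1/165 - 39962*(-1/24354) = -10603/55 + 19981/12177 = -11637616/60885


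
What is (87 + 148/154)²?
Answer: 45873529/5929 ≈ 7737.1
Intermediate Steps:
(87 + 148/154)² = (87 + 148*(1/154))² = (87 + 74/77)² = (6773/77)² = 45873529/5929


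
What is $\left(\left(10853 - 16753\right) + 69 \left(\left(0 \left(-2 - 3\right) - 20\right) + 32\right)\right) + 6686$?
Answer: $1614$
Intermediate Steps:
$\left(\left(10853 - 16753\right) + 69 \left(\left(0 \left(-2 - 3\right) - 20\right) + 32\right)\right) + 6686 = \left(-5900 + 69 \left(\left(0 \left(-5\right) - 20\right) + 32\right)\right) + 6686 = \left(-5900 + 69 \left(\left(0 - 20\right) + 32\right)\right) + 6686 = \left(-5900 + 69 \left(-20 + 32\right)\right) + 6686 = \left(-5900 + 69 \cdot 12\right) + 6686 = \left(-5900 + 828\right) + 6686 = -5072 + 6686 = 1614$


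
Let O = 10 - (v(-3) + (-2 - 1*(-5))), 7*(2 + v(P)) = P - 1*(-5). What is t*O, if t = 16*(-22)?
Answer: -21472/7 ≈ -3067.4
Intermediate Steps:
v(P) = -9/7 + P/7 (v(P) = -2 + (P - 1*(-5))/7 = -2 + (P + 5)/7 = -2 + (5 + P)/7 = -2 + (5/7 + P/7) = -9/7 + P/7)
t = -352
O = 61/7 (O = 10 - ((-9/7 + (⅐)*(-3)) + (-2 - 1*(-5))) = 10 - ((-9/7 - 3/7) + (-2 + 5)) = 10 - (-12/7 + 3) = 10 - 1*9/7 = 10 - 9/7 = 61/7 ≈ 8.7143)
t*O = -352*61/7 = -21472/7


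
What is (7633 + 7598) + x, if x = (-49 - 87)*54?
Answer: 7887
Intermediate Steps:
x = -7344 (x = -136*54 = -7344)
(7633 + 7598) + x = (7633 + 7598) - 7344 = 15231 - 7344 = 7887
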